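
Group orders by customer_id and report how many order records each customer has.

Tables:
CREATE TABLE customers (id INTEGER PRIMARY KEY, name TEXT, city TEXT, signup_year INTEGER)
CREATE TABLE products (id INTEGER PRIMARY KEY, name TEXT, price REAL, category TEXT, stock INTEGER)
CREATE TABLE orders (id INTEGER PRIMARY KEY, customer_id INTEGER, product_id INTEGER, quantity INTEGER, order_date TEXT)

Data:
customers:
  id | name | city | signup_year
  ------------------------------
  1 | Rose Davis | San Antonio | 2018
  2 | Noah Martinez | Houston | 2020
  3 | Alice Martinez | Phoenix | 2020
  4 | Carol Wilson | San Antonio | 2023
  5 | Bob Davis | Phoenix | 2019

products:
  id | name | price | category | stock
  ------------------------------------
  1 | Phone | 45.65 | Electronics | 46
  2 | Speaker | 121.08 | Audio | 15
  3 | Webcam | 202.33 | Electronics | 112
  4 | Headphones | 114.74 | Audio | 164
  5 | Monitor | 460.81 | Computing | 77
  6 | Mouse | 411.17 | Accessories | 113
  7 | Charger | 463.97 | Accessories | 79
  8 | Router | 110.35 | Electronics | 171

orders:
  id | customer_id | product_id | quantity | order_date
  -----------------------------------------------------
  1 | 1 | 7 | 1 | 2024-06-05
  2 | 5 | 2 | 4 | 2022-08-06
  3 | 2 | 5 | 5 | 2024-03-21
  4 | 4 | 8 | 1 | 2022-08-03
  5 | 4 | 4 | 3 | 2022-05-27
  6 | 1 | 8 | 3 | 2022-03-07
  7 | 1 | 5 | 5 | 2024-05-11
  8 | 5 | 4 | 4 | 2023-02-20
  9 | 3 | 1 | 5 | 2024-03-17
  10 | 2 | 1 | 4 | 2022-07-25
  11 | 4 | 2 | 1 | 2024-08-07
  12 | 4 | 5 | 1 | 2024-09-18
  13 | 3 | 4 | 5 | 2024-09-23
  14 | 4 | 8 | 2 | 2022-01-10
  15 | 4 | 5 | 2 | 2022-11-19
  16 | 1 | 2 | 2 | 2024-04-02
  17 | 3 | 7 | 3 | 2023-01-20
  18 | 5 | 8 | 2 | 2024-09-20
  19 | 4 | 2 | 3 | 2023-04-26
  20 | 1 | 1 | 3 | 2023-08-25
SELECT customer_id, COUNT(*) AS order_count FROM orders GROUP BY customer_id

Execution result:
customer_id | order_count
1 | 5
2 | 2
3 | 3
4 | 7
5 | 3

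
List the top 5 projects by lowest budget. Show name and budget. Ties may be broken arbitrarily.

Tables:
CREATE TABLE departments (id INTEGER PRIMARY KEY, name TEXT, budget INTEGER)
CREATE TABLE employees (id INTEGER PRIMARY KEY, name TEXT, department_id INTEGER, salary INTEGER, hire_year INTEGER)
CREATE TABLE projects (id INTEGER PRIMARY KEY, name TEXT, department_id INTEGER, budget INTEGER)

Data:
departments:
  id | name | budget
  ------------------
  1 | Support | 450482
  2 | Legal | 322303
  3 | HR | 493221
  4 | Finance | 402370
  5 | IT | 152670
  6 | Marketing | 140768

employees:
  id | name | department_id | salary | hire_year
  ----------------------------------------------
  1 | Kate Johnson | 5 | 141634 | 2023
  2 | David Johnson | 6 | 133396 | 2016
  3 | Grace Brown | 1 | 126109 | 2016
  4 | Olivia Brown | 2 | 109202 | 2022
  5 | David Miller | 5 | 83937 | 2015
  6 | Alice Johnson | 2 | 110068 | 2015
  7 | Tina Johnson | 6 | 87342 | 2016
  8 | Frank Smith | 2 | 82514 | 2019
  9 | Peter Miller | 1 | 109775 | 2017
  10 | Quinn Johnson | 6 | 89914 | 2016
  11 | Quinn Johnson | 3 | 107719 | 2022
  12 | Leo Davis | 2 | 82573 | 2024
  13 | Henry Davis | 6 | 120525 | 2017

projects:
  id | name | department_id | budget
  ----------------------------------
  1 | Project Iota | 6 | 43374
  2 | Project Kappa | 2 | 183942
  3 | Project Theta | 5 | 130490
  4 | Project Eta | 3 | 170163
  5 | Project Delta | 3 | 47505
SELECT name, budget FROM projects ORDER BY budget ASC LIMIT 5

Execution result:
name | budget
Project Iota | 43374
Project Delta | 47505
Project Theta | 130490
Project Eta | 170163
Project Kappa | 183942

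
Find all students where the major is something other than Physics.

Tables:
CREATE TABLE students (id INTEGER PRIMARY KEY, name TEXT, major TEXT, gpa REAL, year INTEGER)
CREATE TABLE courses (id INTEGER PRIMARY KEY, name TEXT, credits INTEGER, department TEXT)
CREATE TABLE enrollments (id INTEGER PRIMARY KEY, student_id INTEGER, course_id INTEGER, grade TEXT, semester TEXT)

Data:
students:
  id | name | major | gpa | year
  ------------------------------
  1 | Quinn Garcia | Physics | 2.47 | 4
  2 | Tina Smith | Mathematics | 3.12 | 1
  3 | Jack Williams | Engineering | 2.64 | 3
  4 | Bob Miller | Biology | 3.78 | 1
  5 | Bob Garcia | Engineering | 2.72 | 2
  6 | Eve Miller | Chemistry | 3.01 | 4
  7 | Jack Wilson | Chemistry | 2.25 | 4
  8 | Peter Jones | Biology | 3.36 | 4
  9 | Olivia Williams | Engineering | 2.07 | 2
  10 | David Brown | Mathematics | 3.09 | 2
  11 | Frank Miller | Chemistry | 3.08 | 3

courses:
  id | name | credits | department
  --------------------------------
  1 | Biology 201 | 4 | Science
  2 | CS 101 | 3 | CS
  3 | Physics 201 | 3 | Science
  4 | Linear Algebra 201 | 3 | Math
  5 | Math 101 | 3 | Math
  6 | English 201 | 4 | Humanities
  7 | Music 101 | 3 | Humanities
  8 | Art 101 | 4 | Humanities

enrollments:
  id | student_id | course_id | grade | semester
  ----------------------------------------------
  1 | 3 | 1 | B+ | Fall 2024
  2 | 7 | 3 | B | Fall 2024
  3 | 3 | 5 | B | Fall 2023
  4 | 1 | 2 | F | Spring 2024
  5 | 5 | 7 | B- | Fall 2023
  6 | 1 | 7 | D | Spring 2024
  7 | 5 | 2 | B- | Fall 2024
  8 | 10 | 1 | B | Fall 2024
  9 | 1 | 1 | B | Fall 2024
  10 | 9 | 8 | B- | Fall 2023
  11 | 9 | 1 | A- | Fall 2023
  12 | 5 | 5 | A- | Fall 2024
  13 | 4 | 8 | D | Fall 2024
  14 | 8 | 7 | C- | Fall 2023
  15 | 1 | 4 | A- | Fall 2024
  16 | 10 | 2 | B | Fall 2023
SELECT name, major FROM students WHERE major <> 'Physics'

Execution result:
name | major
Tina Smith | Mathematics
Jack Williams | Engineering
Bob Miller | Biology
Bob Garcia | Engineering
Eve Miller | Chemistry
Jack Wilson | Chemistry
Peter Jones | Biology
Olivia Williams | Engineering
David Brown | Mathematics
Frank Miller | Chemistry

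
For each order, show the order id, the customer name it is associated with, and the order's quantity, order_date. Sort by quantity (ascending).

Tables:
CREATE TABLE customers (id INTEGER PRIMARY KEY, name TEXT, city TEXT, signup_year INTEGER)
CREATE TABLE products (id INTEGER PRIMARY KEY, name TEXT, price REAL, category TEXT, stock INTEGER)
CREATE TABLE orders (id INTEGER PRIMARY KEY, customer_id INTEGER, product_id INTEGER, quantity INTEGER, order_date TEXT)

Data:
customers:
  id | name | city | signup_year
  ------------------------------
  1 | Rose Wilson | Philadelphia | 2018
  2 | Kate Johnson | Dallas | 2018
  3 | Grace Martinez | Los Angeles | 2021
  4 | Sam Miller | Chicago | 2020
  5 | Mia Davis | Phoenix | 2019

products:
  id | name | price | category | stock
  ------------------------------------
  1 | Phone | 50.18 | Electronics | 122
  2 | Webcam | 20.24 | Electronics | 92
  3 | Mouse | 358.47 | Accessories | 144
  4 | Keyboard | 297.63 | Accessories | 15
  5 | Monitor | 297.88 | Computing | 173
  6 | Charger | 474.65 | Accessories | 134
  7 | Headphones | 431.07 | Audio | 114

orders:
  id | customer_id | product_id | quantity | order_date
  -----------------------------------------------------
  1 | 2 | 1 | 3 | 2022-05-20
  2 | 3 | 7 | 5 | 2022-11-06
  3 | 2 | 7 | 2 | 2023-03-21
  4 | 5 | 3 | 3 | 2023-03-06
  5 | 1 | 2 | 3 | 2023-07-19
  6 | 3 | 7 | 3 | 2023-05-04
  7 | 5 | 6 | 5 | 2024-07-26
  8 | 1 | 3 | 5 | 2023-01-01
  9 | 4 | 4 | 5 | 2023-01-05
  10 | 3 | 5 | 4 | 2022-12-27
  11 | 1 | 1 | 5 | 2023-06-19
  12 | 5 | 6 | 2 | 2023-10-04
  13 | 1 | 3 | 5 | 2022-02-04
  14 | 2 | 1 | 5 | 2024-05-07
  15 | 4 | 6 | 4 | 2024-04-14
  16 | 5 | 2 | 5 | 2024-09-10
SELECT c.id, p.name AS customer, c.quantity, c.order_date FROM orders c JOIN customers p ON c.customer_id = p.id ORDER BY c.quantity ASC

Execution result:
id | customer | quantity | order_date
3 | Kate Johnson | 2 | 2023-03-21
12 | Mia Davis | 2 | 2023-10-04
1 | Kate Johnson | 3 | 2022-05-20
4 | Mia Davis | 3 | 2023-03-06
5 | Rose Wilson | 3 | 2023-07-19
6 | Grace Martinez | 3 | 2023-05-04
10 | Grace Martinez | 4 | 2022-12-27
15 | Sam Miller | 4 | 2024-04-14
2 | Grace Martinez | 5 | 2022-11-06
7 | Mia Davis | 5 | 2024-07-26
8 | Rose Wilson | 5 | 2023-01-01
9 | Sam Miller | 5 | 2023-01-05
11 | Rose Wilson | 5 | 2023-06-19
13 | Rose Wilson | 5 | 2022-02-04
14 | Kate Johnson | 5 | 2024-05-07
16 | Mia Davis | 5 | 2024-09-10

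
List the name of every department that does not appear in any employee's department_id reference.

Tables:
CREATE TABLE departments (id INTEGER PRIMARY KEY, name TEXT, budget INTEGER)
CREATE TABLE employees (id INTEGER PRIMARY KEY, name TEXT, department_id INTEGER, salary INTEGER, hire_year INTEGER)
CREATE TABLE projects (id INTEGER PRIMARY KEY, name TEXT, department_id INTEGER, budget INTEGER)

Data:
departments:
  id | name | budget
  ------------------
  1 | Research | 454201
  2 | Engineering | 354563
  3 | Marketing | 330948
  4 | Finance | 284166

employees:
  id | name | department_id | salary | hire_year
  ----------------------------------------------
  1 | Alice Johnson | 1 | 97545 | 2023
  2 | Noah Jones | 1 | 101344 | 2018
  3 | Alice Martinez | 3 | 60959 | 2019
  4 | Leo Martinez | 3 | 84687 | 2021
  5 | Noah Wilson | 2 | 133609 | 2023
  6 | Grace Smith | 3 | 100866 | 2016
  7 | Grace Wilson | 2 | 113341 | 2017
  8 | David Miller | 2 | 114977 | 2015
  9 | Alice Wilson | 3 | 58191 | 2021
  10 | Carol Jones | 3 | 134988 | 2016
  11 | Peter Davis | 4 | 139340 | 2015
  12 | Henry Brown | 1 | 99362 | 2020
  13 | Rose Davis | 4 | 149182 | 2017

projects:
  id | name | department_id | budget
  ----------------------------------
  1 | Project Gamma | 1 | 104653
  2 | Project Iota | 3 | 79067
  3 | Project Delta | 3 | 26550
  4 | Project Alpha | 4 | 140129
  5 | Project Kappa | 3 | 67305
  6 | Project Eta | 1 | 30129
SELECT p.name FROM departments p LEFT JOIN employees c ON c.department_id = p.id WHERE c.id IS NULL

Execution result:
(no rows)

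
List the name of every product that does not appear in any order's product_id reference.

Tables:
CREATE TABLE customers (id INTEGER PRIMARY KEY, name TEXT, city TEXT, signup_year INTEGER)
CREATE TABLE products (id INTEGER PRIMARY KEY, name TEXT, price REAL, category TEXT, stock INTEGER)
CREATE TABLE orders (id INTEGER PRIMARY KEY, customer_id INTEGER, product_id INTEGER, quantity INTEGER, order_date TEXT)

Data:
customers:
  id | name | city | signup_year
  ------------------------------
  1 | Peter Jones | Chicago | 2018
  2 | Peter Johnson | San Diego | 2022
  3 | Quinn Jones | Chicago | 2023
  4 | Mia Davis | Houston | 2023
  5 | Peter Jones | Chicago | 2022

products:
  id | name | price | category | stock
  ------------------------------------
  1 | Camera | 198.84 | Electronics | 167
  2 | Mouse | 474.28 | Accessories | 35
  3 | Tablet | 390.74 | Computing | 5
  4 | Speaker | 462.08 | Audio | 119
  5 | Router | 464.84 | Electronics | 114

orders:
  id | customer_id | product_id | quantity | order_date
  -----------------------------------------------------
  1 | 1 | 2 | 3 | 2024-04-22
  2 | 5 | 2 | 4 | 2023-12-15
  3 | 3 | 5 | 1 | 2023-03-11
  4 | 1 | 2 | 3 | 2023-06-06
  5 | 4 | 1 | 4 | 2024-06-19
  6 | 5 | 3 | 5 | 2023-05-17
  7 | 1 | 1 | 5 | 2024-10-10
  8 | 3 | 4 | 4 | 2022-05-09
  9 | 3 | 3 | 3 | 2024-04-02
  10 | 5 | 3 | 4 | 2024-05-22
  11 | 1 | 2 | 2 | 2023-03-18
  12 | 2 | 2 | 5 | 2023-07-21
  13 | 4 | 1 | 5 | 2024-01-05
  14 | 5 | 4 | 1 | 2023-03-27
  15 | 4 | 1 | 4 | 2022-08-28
SELECT p.name FROM products p LEFT JOIN orders c ON c.product_id = p.id WHERE c.id IS NULL

Execution result:
(no rows)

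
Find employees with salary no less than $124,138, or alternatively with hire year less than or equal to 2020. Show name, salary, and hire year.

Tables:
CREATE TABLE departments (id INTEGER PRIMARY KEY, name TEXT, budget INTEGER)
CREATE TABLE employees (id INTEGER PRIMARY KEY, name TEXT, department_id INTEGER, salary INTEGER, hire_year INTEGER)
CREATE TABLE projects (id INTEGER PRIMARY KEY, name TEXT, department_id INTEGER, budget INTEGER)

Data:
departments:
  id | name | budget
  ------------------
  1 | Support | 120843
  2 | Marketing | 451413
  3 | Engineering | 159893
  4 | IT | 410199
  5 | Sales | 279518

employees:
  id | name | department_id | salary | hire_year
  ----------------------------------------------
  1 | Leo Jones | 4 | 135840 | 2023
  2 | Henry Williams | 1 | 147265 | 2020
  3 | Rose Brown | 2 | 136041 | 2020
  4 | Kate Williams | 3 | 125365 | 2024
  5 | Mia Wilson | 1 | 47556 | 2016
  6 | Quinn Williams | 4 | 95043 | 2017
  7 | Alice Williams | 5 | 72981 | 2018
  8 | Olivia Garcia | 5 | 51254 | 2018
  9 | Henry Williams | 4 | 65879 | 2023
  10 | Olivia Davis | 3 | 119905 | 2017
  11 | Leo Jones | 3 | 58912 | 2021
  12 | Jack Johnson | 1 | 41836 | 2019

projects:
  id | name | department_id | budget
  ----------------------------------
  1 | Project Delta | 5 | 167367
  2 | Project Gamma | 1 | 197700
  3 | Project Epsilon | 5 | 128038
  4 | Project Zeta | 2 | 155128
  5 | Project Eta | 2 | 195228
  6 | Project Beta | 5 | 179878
SELECT name, salary, hire_year FROM employees WHERE salary >= 124138 OR hire_year <= 2020

Execution result:
name | salary | hire_year
Leo Jones | 135840 | 2023
Henry Williams | 147265 | 2020
Rose Brown | 136041 | 2020
Kate Williams | 125365 | 2024
Mia Wilson | 47556 | 2016
Quinn Williams | 95043 | 2017
Alice Williams | 72981 | 2018
Olivia Garcia | 51254 | 2018
Olivia Davis | 119905 | 2017
Jack Johnson | 41836 | 2019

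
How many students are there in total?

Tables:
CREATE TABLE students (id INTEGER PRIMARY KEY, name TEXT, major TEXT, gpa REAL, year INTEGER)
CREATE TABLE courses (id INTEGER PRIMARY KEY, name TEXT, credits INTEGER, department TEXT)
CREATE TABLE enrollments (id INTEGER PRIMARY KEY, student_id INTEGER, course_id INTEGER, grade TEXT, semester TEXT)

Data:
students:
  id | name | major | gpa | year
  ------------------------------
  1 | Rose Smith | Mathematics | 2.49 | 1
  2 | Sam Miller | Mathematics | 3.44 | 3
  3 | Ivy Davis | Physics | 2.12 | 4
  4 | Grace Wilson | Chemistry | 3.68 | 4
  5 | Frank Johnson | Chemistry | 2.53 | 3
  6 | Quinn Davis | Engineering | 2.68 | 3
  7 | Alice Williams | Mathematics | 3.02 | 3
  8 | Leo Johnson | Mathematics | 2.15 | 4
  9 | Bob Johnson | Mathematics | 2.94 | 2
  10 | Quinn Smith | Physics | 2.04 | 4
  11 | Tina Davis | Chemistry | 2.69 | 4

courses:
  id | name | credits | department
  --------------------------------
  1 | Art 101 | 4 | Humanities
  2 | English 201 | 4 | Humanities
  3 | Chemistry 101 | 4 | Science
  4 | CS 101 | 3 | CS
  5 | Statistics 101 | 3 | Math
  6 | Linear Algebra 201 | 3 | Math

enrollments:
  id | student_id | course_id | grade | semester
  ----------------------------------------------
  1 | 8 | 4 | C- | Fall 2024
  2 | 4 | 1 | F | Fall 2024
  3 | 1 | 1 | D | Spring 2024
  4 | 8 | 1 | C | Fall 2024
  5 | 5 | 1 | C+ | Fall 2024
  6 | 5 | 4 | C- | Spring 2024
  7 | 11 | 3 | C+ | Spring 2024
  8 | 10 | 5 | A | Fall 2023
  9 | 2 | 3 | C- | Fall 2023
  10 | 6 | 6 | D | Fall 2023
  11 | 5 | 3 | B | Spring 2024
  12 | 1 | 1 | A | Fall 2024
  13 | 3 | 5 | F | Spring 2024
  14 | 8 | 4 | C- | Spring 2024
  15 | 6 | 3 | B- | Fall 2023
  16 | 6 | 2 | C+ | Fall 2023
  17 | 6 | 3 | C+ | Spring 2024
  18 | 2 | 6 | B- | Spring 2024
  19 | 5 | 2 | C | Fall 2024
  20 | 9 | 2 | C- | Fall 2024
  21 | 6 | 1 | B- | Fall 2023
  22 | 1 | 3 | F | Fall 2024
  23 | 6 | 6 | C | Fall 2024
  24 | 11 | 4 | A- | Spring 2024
SELECT COUNT(*) FROM students

Execution result:
11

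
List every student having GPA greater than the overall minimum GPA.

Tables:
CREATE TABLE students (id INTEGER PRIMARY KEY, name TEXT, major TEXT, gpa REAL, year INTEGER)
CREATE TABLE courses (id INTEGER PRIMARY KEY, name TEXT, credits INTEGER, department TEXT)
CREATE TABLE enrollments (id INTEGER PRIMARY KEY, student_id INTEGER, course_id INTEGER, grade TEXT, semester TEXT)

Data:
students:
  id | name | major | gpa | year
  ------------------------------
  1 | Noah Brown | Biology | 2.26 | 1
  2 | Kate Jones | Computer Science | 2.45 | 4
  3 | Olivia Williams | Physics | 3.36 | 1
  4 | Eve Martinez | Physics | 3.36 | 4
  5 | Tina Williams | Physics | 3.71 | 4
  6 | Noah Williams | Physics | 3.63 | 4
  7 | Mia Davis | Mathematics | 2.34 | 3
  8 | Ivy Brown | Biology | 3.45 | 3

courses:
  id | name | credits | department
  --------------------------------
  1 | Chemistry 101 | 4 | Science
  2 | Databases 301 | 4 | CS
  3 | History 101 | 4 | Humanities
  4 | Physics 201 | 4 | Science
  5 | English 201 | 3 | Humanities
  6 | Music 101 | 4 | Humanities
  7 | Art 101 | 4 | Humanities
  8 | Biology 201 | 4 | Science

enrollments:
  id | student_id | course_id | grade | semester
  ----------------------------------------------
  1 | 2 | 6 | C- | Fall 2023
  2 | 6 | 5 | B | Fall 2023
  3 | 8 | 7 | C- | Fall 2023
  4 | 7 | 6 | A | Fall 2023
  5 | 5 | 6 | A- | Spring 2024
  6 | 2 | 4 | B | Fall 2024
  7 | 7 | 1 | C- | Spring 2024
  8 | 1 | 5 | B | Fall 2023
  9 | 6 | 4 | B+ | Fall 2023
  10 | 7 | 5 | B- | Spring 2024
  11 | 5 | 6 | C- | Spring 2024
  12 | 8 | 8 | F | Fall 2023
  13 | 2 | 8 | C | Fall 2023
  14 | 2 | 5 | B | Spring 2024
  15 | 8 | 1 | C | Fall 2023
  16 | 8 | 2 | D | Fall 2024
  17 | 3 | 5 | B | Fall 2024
SELECT name, gpa FROM students WHERE gpa > (SELECT MIN(gpa) FROM students)

Execution result:
name | gpa
Kate Jones | 2.45
Olivia Williams | 3.36
Eve Martinez | 3.36
Tina Williams | 3.71
Noah Williams | 3.63
Mia Davis | 2.34
Ivy Brown | 3.45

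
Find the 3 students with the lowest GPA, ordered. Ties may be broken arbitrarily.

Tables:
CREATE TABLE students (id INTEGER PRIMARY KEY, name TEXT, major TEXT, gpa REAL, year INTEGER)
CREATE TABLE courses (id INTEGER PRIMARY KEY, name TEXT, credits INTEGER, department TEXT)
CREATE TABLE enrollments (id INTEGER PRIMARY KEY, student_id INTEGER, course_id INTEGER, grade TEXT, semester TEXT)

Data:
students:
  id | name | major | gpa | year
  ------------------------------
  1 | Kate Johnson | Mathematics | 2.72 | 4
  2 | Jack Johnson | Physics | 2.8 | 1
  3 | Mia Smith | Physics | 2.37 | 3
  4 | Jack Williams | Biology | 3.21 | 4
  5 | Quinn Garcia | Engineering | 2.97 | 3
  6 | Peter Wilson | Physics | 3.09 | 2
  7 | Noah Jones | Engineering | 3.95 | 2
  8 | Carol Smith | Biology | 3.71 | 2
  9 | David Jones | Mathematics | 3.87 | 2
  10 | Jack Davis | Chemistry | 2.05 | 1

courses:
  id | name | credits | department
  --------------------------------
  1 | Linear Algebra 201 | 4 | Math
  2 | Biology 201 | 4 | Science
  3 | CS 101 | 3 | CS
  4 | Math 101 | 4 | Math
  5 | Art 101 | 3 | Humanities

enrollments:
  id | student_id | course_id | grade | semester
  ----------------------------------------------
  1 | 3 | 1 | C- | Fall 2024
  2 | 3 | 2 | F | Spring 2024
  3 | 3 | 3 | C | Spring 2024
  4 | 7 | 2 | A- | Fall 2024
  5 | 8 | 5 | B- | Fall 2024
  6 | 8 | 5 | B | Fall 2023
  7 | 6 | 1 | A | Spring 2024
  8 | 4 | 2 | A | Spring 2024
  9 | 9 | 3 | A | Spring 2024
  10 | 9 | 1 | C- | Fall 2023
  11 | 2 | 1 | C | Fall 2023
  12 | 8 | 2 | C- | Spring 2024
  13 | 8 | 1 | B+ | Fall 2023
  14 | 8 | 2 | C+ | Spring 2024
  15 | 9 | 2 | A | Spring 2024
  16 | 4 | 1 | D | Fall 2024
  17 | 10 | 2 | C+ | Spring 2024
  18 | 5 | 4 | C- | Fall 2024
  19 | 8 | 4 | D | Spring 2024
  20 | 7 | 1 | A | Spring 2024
SELECT name, gpa FROM students ORDER BY gpa ASC LIMIT 3

Execution result:
name | gpa
Jack Davis | 2.05
Mia Smith | 2.37
Kate Johnson | 2.72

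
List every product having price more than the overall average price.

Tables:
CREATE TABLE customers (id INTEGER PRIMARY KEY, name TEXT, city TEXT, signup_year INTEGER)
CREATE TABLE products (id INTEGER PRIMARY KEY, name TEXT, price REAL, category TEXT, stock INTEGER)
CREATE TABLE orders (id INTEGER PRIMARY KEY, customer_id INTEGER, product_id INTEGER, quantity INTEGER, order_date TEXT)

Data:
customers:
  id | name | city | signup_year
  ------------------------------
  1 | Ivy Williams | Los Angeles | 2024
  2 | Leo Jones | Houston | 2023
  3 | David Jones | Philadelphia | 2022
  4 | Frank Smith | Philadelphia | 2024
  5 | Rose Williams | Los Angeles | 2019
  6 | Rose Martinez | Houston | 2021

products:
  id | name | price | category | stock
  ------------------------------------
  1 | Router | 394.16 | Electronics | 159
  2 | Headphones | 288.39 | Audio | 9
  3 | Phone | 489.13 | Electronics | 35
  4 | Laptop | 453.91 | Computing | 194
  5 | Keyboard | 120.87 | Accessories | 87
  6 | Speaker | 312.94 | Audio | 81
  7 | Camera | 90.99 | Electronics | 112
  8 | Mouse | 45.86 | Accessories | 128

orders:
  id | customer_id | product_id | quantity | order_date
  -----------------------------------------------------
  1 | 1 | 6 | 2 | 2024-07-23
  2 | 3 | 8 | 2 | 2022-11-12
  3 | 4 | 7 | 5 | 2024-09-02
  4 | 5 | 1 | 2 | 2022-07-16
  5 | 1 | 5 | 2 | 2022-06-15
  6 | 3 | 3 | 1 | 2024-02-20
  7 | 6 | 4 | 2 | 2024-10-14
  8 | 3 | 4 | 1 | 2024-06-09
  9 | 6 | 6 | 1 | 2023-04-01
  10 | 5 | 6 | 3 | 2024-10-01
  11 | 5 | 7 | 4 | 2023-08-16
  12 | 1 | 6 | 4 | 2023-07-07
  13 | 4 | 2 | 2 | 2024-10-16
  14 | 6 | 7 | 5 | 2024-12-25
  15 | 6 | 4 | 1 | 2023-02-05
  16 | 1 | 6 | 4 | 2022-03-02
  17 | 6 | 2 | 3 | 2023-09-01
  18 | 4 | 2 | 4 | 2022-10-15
SELECT name, price FROM products WHERE price > (SELECT AVG(price) FROM products)

Execution result:
name | price
Router | 394.16
Headphones | 288.39
Phone | 489.13
Laptop | 453.91
Speaker | 312.94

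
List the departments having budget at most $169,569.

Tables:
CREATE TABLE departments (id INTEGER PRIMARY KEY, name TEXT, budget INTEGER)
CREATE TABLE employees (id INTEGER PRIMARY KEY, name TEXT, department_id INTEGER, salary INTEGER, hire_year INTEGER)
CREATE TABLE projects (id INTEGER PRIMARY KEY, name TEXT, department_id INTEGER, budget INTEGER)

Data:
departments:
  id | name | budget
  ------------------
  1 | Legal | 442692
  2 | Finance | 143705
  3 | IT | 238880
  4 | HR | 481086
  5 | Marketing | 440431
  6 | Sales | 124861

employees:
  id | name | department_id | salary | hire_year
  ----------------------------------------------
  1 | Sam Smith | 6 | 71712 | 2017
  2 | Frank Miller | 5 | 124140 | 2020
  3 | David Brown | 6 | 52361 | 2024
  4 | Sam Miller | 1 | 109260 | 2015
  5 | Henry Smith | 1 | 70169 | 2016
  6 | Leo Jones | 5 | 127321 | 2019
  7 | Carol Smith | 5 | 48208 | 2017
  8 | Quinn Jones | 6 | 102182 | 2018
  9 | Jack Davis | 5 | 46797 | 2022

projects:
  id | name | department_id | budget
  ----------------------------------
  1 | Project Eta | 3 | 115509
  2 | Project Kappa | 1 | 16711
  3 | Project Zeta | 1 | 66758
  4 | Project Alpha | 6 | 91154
SELECT name, budget FROM departments WHERE budget <= 169569

Execution result:
name | budget
Finance | 143705
Sales | 124861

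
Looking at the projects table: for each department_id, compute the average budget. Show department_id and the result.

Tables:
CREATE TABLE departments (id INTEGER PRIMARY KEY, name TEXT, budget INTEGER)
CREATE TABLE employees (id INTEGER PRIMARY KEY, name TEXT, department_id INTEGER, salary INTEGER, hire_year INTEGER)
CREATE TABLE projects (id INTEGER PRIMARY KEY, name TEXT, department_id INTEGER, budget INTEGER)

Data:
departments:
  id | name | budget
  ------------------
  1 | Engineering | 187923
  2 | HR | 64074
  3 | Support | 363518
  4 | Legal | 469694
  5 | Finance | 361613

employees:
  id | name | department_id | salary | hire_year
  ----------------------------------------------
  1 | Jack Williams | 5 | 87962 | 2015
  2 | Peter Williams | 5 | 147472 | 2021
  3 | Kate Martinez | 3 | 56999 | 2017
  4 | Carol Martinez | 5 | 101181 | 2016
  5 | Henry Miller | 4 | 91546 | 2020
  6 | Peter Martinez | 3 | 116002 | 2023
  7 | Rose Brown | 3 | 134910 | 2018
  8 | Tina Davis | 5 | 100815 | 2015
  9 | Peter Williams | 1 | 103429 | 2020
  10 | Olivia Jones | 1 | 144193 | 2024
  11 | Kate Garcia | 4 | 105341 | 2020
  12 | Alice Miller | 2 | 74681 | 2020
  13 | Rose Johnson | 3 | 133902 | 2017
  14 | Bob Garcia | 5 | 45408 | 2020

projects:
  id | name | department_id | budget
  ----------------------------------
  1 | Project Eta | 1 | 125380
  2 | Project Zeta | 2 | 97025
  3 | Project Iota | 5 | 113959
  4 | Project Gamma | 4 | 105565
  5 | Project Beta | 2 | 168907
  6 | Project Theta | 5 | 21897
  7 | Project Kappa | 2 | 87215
SELECT department_id, AVG(budget) AS avg_budget FROM projects GROUP BY department_id

Execution result:
department_id | avg_budget
1 | 125380.00
2 | 117715.67
4 | 105565.00
5 | 67928.00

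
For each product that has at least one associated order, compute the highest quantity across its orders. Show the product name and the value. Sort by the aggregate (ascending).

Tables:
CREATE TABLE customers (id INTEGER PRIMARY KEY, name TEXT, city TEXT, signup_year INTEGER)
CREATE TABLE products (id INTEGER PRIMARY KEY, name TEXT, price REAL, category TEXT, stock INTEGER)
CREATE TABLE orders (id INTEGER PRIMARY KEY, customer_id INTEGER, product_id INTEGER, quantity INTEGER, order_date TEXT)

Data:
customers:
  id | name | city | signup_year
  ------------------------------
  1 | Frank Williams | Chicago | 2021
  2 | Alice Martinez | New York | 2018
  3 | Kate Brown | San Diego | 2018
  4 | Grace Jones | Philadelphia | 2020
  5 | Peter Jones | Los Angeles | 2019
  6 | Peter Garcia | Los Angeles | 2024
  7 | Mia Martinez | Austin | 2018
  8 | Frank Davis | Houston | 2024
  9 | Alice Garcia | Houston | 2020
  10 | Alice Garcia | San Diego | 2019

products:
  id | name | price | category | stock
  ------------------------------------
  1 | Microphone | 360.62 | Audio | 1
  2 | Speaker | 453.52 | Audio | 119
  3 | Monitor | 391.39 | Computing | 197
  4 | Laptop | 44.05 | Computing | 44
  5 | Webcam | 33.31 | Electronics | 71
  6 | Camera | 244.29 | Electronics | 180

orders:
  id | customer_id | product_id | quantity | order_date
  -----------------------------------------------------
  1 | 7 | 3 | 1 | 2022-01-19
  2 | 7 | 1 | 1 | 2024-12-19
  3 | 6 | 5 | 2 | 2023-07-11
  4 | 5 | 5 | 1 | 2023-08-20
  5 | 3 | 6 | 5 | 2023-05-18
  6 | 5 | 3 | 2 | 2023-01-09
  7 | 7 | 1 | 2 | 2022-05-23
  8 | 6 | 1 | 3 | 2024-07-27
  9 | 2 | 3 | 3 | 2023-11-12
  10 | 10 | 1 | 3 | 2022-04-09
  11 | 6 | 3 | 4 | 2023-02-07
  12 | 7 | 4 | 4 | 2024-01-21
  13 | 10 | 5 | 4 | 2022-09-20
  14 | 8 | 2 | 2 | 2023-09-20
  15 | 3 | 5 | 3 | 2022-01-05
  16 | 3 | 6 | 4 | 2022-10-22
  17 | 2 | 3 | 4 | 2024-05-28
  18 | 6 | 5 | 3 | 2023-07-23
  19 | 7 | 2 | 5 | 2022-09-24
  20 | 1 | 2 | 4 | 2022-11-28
SELECT p.name, MAX(c.quantity) AS max_quantity FROM orders c JOIN products p ON c.product_id = p.id GROUP BY p.id, p.name ORDER BY max_quantity ASC

Execution result:
name | max_quantity
Microphone | 3
Monitor | 4
Laptop | 4
Webcam | 4
Speaker | 5
Camera | 5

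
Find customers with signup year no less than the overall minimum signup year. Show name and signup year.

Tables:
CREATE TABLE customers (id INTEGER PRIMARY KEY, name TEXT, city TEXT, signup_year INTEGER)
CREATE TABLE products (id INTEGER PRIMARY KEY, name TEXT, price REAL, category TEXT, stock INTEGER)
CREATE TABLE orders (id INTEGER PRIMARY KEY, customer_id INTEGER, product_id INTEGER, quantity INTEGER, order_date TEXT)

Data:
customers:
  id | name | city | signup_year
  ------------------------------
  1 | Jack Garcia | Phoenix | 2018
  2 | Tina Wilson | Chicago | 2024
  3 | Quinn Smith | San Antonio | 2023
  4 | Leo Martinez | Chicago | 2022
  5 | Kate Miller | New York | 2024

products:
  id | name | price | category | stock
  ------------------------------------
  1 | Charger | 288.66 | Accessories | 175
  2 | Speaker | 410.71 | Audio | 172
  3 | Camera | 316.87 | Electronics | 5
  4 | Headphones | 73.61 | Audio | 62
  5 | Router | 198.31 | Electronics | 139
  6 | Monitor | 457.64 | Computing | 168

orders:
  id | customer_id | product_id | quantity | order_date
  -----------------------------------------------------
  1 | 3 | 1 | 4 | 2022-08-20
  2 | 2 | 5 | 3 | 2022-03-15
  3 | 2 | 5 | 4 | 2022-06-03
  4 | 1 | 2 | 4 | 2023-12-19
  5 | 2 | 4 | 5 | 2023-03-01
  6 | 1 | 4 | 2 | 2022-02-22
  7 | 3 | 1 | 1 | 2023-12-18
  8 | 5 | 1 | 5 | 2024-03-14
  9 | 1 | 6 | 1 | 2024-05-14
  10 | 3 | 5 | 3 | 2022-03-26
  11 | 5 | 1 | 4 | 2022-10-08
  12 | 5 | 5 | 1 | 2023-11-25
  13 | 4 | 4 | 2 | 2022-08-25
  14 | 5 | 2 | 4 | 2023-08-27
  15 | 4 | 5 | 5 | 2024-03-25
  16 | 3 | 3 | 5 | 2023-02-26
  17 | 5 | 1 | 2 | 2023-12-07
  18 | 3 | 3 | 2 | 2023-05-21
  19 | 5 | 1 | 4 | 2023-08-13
SELECT name, signup_year FROM customers WHERE signup_year >= (SELECT MIN(signup_year) FROM customers)

Execution result:
name | signup_year
Jack Garcia | 2018
Tina Wilson | 2024
Quinn Smith | 2023
Leo Martinez | 2022
Kate Miller | 2024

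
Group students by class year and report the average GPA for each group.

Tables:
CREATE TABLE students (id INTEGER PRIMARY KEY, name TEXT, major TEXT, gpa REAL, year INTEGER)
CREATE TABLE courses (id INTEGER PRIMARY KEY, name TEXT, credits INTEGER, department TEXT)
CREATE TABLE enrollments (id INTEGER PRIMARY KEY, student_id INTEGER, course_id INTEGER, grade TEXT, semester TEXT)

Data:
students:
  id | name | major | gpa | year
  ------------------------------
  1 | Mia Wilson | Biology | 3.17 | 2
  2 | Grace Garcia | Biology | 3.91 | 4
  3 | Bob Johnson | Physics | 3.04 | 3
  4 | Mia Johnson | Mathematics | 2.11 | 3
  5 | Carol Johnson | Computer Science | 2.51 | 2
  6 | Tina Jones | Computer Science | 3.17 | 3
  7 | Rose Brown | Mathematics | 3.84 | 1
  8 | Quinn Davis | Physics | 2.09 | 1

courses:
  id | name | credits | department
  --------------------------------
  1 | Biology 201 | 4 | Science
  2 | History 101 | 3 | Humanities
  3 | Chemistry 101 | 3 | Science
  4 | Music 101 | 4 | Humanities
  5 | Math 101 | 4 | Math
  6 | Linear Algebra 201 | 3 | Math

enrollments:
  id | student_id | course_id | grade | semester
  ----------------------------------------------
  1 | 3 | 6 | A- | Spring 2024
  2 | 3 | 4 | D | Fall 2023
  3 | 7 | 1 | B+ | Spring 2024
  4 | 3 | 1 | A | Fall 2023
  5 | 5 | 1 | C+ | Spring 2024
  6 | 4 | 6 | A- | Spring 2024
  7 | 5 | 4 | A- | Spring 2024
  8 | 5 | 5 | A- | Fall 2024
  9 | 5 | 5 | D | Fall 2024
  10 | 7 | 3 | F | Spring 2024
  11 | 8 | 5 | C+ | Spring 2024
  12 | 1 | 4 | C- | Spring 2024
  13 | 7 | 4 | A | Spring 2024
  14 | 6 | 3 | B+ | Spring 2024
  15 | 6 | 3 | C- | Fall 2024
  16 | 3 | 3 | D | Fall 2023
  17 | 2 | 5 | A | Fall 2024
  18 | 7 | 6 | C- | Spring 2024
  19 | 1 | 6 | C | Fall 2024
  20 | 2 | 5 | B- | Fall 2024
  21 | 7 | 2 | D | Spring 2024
SELECT year, AVG(gpa) AS avg_gpa FROM students GROUP BY year

Execution result:
year | avg_gpa
1 | 2.97
2 | 2.84
3 | 2.77
4 | 3.91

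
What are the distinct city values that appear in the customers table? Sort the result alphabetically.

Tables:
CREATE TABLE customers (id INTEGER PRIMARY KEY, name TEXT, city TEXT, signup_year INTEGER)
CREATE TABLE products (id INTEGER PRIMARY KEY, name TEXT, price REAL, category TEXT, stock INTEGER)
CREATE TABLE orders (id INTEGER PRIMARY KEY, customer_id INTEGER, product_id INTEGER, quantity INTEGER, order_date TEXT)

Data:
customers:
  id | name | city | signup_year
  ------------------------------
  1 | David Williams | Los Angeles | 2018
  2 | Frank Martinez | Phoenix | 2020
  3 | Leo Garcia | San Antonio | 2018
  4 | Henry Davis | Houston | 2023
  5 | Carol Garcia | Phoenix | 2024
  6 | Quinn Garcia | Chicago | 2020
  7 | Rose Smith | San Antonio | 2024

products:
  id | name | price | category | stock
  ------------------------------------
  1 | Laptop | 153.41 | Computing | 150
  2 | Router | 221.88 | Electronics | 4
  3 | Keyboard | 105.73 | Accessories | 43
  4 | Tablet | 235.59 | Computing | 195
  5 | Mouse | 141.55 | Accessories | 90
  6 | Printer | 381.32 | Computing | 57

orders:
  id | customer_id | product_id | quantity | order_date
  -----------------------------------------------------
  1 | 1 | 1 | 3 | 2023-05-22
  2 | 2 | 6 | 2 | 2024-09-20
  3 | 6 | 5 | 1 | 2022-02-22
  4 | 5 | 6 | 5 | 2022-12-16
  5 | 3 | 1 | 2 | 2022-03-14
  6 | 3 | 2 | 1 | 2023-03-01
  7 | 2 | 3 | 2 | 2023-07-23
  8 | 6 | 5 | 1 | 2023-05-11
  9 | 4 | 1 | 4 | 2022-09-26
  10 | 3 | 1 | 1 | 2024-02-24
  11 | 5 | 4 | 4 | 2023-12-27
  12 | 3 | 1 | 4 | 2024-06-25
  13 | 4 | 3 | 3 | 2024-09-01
SELECT DISTINCT city FROM customers ORDER BY city

Execution result:
city
Chicago
Houston
Los Angeles
Phoenix
San Antonio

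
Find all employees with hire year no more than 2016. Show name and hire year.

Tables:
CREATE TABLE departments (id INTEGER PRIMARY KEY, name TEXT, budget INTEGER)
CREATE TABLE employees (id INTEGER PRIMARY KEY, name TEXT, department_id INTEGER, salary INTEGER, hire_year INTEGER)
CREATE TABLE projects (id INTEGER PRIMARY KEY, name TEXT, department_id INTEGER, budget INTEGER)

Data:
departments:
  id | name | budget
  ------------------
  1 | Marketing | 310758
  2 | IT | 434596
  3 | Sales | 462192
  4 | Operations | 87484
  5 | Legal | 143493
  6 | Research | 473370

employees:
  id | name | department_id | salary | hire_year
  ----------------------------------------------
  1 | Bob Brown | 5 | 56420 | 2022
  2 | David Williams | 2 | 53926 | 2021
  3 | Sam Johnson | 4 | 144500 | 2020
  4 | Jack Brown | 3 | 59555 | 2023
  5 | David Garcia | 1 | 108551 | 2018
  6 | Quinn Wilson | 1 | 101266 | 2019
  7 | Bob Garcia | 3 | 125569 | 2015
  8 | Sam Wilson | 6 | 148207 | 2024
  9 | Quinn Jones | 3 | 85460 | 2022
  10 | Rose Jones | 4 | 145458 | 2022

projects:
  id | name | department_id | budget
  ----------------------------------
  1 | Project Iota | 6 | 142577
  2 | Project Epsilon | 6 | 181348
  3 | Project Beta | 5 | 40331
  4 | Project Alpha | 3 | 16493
SELECT name, hire_year FROM employees WHERE hire_year <= 2016

Execution result:
name | hire_year
Bob Garcia | 2015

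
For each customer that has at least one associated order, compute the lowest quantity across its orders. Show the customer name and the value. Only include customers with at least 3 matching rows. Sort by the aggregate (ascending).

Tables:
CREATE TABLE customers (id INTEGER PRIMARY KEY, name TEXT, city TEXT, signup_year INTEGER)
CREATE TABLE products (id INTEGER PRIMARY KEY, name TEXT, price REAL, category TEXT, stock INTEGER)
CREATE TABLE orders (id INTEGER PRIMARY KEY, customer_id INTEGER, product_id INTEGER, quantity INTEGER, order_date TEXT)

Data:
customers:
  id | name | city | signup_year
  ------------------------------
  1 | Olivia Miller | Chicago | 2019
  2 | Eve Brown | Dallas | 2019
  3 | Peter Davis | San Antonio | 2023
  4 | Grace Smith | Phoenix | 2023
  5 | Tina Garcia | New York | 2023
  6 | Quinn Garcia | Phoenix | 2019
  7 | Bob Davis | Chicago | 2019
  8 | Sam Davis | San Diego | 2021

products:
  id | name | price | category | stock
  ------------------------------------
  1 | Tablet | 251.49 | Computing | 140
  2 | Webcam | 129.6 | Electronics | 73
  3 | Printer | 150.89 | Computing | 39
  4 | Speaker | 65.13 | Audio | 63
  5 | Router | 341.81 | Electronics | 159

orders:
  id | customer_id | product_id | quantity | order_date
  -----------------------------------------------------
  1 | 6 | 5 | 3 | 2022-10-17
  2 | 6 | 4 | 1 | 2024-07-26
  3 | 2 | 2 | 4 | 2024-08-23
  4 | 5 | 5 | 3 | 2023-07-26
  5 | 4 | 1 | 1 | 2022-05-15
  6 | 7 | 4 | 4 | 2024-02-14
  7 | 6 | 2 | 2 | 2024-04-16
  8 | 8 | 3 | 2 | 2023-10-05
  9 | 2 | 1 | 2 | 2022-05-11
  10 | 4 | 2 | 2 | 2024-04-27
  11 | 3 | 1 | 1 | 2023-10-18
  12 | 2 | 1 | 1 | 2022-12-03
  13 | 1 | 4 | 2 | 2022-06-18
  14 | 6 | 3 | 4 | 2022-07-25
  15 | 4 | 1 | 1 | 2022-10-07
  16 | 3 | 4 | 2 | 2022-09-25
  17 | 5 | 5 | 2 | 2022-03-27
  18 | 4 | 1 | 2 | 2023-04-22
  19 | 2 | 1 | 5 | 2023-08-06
SELECT p.name, MIN(c.quantity) AS min_quantity FROM orders c JOIN customers p ON c.customer_id = p.id GROUP BY p.id, p.name HAVING COUNT(*) >= 3 ORDER BY min_quantity ASC

Execution result:
name | min_quantity
Eve Brown | 1
Grace Smith | 1
Quinn Garcia | 1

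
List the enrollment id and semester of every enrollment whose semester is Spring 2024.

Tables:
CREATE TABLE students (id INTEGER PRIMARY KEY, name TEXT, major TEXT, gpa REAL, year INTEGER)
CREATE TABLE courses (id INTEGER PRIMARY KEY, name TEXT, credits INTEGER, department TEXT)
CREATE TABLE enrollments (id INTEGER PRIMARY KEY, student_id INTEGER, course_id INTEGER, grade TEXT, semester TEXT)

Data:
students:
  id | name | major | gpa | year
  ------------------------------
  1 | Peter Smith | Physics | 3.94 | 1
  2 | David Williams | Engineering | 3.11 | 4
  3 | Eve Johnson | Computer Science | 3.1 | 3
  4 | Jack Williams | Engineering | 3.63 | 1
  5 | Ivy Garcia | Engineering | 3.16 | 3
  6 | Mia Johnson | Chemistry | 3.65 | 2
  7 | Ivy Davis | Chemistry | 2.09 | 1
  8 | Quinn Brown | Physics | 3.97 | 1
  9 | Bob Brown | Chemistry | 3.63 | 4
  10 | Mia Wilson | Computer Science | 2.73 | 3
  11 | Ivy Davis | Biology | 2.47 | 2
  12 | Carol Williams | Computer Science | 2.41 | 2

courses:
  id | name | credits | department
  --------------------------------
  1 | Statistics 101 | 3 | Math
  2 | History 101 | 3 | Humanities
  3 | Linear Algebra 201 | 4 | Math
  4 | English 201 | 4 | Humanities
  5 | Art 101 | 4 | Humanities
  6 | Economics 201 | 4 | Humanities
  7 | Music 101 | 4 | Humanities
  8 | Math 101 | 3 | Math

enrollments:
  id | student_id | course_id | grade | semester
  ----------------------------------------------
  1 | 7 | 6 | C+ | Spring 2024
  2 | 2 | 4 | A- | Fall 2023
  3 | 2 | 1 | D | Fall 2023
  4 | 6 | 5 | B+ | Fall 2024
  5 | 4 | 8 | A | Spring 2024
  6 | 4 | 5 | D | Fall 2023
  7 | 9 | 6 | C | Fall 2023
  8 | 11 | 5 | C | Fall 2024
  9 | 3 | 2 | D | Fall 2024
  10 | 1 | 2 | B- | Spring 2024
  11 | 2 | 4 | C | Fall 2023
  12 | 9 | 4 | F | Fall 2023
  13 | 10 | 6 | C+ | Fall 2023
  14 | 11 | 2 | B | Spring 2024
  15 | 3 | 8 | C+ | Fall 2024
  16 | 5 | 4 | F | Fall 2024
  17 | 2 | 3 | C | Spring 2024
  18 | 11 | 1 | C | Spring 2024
SELECT id, semester FROM enrollments WHERE semester = 'Spring 2024'

Execution result:
id | semester
1 | Spring 2024
5 | Spring 2024
10 | Spring 2024
14 | Spring 2024
17 | Spring 2024
18 | Spring 2024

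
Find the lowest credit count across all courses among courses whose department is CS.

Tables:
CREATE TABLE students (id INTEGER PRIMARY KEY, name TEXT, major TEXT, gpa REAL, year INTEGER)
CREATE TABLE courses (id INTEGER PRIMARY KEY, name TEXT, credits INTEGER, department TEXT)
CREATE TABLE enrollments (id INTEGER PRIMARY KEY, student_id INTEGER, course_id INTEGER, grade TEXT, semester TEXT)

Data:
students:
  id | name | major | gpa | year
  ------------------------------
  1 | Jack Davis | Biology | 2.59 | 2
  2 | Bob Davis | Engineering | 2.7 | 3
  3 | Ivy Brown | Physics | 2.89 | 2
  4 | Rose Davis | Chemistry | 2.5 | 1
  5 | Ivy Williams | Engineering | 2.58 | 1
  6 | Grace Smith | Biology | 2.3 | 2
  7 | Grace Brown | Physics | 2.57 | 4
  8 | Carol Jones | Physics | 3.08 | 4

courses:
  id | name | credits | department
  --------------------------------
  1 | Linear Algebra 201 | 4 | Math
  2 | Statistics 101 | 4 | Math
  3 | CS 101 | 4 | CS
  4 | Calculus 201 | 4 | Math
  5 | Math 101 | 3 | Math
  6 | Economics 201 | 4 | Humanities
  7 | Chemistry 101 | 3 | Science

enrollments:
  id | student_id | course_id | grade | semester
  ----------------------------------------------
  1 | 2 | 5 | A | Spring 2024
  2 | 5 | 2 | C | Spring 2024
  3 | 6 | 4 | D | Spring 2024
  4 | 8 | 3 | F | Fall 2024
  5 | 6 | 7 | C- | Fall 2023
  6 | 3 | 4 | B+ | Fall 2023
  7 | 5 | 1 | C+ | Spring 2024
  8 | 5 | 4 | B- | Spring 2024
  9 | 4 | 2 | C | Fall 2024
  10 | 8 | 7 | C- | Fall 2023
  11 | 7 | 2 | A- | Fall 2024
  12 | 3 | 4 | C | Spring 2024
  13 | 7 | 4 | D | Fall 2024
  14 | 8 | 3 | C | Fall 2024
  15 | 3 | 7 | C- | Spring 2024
SELECT MIN(credits) FROM courses WHERE department = 'CS'

Execution result:
4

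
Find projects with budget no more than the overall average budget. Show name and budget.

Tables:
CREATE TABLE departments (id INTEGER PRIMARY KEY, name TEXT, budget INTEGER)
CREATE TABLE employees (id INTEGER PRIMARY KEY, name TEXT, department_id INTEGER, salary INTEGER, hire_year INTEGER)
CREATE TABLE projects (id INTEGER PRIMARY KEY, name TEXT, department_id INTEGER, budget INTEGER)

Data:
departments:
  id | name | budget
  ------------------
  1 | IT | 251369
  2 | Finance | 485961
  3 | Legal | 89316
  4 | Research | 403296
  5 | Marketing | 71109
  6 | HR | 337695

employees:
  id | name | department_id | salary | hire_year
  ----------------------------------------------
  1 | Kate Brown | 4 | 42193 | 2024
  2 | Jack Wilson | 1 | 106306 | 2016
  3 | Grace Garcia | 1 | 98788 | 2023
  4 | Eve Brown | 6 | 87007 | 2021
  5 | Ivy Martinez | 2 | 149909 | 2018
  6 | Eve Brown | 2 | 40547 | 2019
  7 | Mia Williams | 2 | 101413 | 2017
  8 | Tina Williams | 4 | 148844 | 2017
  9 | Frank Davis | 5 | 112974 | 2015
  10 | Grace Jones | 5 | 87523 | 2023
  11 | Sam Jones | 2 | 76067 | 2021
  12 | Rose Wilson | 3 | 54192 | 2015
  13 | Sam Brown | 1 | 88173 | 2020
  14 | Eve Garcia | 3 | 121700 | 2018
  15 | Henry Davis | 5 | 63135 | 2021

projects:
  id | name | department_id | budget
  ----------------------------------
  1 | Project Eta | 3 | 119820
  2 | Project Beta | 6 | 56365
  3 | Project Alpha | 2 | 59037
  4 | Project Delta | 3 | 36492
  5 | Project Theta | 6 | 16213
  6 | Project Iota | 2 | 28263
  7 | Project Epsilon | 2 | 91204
SELECT name, budget FROM projects WHERE budget <= (SELECT AVG(budget) FROM projects)

Execution result:
name | budget
Project Beta | 56365
Project Delta | 36492
Project Theta | 16213
Project Iota | 28263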